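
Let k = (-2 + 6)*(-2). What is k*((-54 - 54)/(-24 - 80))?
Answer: -108/13 ≈ -8.3077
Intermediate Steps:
k = -8 (k = 4*(-2) = -8)
k*((-54 - 54)/(-24 - 80)) = -8*(-54 - 54)/(-24 - 80) = -(-864)/(-104) = -(-864)*(-1)/104 = -8*27/26 = -108/13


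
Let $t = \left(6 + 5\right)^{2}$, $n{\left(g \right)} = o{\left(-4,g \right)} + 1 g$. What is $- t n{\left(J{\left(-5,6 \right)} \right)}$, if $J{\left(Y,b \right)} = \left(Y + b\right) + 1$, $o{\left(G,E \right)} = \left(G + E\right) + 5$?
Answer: $-605$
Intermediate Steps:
$o{\left(G,E \right)} = 5 + E + G$ ($o{\left(G,E \right)} = \left(E + G\right) + 5 = 5 + E + G$)
$J{\left(Y,b \right)} = 1 + Y + b$
$n{\left(g \right)} = 1 + 2 g$ ($n{\left(g \right)} = \left(5 + g - 4\right) + 1 g = \left(1 + g\right) + g = 1 + 2 g$)
$t = 121$ ($t = 11^{2} = 121$)
$- t n{\left(J{\left(-5,6 \right)} \right)} = - 121 \left(1 + 2 \left(1 - 5 + 6\right)\right) = - 121 \left(1 + 2 \cdot 2\right) = - 121 \left(1 + 4\right) = - 121 \cdot 5 = \left(-1\right) 605 = -605$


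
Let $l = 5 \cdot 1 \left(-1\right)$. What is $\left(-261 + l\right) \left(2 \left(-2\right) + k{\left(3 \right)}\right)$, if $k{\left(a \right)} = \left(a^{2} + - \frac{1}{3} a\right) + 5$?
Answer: $-2394$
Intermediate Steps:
$k{\left(a \right)} = 5 + a^{2} - \frac{a}{3}$ ($k{\left(a \right)} = \left(a^{2} + \left(-1\right) \frac{1}{3} a\right) + 5 = \left(a^{2} - \frac{a}{3}\right) + 5 = 5 + a^{2} - \frac{a}{3}$)
$l = -5$ ($l = 5 \left(-1\right) = -5$)
$\left(-261 + l\right) \left(2 \left(-2\right) + k{\left(3 \right)}\right) = \left(-261 - 5\right) \left(2 \left(-2\right) + \left(5 + 3^{2} - 1\right)\right) = - 266 \left(-4 + \left(5 + 9 - 1\right)\right) = - 266 \left(-4 + 13\right) = \left(-266\right) 9 = -2394$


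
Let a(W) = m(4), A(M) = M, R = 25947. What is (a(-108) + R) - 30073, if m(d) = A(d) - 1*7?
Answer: -4129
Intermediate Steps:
m(d) = -7 + d (m(d) = d - 1*7 = d - 7 = -7 + d)
a(W) = -3 (a(W) = -7 + 4 = -3)
(a(-108) + R) - 30073 = (-3 + 25947) - 30073 = 25944 - 30073 = -4129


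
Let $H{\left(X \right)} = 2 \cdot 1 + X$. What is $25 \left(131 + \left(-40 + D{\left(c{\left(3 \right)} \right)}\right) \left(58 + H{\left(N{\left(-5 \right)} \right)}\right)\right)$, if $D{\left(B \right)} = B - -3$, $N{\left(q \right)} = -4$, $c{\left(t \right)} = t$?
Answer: $-44325$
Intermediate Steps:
$H{\left(X \right)} = 2 + X$
$D{\left(B \right)} = 3 + B$ ($D{\left(B \right)} = B + 3 = 3 + B$)
$25 \left(131 + \left(-40 + D{\left(c{\left(3 \right)} \right)}\right) \left(58 + H{\left(N{\left(-5 \right)} \right)}\right)\right) = 25 \left(131 + \left(-40 + \left(3 + 3\right)\right) \left(58 + \left(2 - 4\right)\right)\right) = 25 \left(131 + \left(-40 + 6\right) \left(58 - 2\right)\right) = 25 \left(131 - 1904\right) = 25 \left(-1773\right) = -44325$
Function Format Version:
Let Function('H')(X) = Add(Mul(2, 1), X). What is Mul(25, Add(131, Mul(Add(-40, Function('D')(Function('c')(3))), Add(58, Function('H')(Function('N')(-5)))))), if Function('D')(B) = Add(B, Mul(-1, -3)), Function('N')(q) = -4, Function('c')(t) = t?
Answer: -44325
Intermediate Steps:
Function('H')(X) = Add(2, X)
Function('D')(B) = Add(3, B) (Function('D')(B) = Add(B, 3) = Add(3, B))
Mul(25, Add(131, Mul(Add(-40, Function('D')(Function('c')(3))), Add(58, Function('H')(Function('N')(-5)))))) = Mul(25, Add(131, Mul(Add(-40, Add(3, 3)), Add(58, Add(2, -4))))) = Mul(25, Add(131, Mul(Add(-40, 6), Add(58, -2)))) = Mul(25, Add(131, Mul(-34, 56))) = Mul(25, Add(131, -1904)) = Mul(25, -1773) = -44325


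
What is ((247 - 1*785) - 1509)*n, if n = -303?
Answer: 620241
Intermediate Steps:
((247 - 1*785) - 1509)*n = ((247 - 1*785) - 1509)*(-303) = ((247 - 785) - 1509)*(-303) = (-538 - 1509)*(-303) = -2047*(-303) = 620241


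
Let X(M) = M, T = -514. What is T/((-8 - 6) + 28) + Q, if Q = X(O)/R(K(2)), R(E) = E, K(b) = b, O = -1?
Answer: -521/14 ≈ -37.214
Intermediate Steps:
Q = -½ (Q = -1/2 = -1*½ = -½ ≈ -0.50000)
T/((-8 - 6) + 28) + Q = -514/((-8 - 6) + 28) - ½ = -514/(-14 + 28) - ½ = -514/14 - ½ = (1/14)*(-514) - ½ = -257/7 - ½ = -521/14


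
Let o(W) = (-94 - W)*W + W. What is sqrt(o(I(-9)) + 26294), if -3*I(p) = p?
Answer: sqrt(26006) ≈ 161.26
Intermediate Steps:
I(p) = -p/3
o(W) = W + W*(-94 - W) (o(W) = W*(-94 - W) + W = W + W*(-94 - W))
sqrt(o(I(-9)) + 26294) = sqrt(-(-1/3*(-9))*(93 - 1/3*(-9)) + 26294) = sqrt(-1*3*(93 + 3) + 26294) = sqrt(-1*3*96 + 26294) = sqrt(-288 + 26294) = sqrt(26006)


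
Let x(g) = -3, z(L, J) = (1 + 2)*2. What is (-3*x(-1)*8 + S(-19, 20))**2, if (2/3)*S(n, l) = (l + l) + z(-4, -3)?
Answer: 19881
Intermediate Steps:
z(L, J) = 6 (z(L, J) = 3*2 = 6)
S(n, l) = 9 + 3*l (S(n, l) = 3*((l + l) + 6)/2 = 3*(2*l + 6)/2 = 3*(6 + 2*l)/2 = 9 + 3*l)
(-3*x(-1)*8 + S(-19, 20))**2 = (-3*(-3)*8 + (9 + 3*20))**2 = (9*8 + (9 + 60))**2 = (72 + 69)**2 = 141**2 = 19881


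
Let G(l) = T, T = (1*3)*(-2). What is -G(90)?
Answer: 6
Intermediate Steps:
T = -6 (T = 3*(-2) = -6)
G(l) = -6
-G(90) = -1*(-6) = 6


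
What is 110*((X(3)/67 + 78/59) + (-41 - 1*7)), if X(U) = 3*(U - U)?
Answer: -302940/59 ≈ -5134.6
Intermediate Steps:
X(U) = 0 (X(U) = 3*0 = 0)
110*((X(3)/67 + 78/59) + (-41 - 1*7)) = 110*((0/67 + 78/59) + (-41 - 1*7)) = 110*((0*(1/67) + 78*(1/59)) + (-41 - 7)) = 110*((0 + 78/59) - 48) = 110*(78/59 - 48) = 110*(-2754/59) = -302940/59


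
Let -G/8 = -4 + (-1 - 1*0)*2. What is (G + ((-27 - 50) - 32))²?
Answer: 3721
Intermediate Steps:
G = 48 (G = -8*(-4 + (-1 - 1*0)*2) = -8*(-4 + (-1 + 0)*2) = -8*(-4 - 1*2) = -8*(-4 - 2) = -8*(-6) = 48)
(G + ((-27 - 50) - 32))² = (48 + ((-27 - 50) - 32))² = (48 + (-77 - 32))² = (48 - 109)² = (-61)² = 3721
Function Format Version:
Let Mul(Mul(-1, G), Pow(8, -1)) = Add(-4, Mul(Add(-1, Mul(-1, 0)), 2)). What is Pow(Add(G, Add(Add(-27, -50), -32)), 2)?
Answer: 3721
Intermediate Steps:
G = 48 (G = Mul(-8, Add(-4, Mul(Add(-1, Mul(-1, 0)), 2))) = Mul(-8, Add(-4, Mul(Add(-1, 0), 2))) = Mul(-8, Add(-4, Mul(-1, 2))) = Mul(-8, Add(-4, -2)) = Mul(-8, -6) = 48)
Pow(Add(G, Add(Add(-27, -50), -32)), 2) = Pow(Add(48, Add(Add(-27, -50), -32)), 2) = Pow(Add(48, Add(-77, -32)), 2) = Pow(Add(48, -109), 2) = Pow(-61, 2) = 3721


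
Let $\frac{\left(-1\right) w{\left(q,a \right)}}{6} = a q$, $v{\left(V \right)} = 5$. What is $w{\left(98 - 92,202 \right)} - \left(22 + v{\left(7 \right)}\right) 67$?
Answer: $-9081$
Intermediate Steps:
$w{\left(q,a \right)} = - 6 a q$
$w{\left(98 - 92,202 \right)} - \left(22 + v{\left(7 \right)}\right) 67 = \left(-6\right) 202 \left(98 - 92\right) - \left(22 + 5\right) 67 = \left(-6\right) 202 \left(98 - 92\right) - 27 \cdot 67 = \left(-6\right) 202 \cdot 6 - 1809 = -7272 - 1809 = -9081$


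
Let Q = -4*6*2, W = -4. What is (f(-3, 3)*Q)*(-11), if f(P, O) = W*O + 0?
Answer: -6336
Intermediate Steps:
f(P, O) = -4*O (f(P, O) = -4*O + 0 = -4*O)
Q = -48 (Q = -24*2 = -48)
(f(-3, 3)*Q)*(-11) = (-4*3*(-48))*(-11) = -12*(-48)*(-11) = 576*(-11) = -6336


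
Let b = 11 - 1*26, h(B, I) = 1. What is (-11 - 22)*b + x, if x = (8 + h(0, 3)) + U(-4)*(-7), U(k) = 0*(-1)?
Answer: 504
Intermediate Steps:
b = -15 (b = 11 - 26 = -15)
U(k) = 0
x = 9 (x = (8 + 1) + 0*(-7) = 9 + 0 = 9)
(-11 - 22)*b + x = (-11 - 22)*(-15) + 9 = -33*(-15) + 9 = 495 + 9 = 504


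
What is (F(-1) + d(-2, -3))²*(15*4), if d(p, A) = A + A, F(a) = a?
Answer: 2940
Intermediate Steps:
d(p, A) = 2*A
(F(-1) + d(-2, -3))²*(15*4) = (-1 + 2*(-3))²*(15*4) = (-1 - 6)²*60 = (-7)²*60 = 49*60 = 2940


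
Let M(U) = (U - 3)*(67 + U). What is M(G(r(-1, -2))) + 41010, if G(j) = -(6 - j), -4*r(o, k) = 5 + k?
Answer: 646761/16 ≈ 40423.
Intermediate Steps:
r(o, k) = -5/4 - k/4 (r(o, k) = -(5 + k)/4 = -5/4 - k/4)
G(j) = -6 + j
M(U) = (-3 + U)*(67 + U)
M(G(r(-1, -2))) + 41010 = (-201 + (-6 + (-5/4 - 1/4*(-2)))**2 + 64*(-6 + (-5/4 - 1/4*(-2)))) + 41010 = (-201 + (-6 + (-5/4 + 1/2))**2 + 64*(-6 + (-5/4 + 1/2))) + 41010 = (-201 + (-6 - 3/4)**2 + 64*(-6 - 3/4)) + 41010 = (-201 + (-27/4)**2 + 64*(-27/4)) + 41010 = (-201 + 729/16 - 432) + 41010 = -9399/16 + 41010 = 646761/16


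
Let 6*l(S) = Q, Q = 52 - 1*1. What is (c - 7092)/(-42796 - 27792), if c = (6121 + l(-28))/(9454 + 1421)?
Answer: 154238741/1535289000 ≈ 0.10046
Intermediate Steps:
Q = 51 (Q = 52 - 1 = 51)
l(S) = 17/2 (l(S) = (⅙)*51 = 17/2)
c = 12259/21750 (c = (6121 + 17/2)/(9454 + 1421) = (12259/2)/10875 = (12259/2)*(1/10875) = 12259/21750 ≈ 0.56363)
(c - 7092)/(-42796 - 27792) = (12259/21750 - 7092)/(-42796 - 27792) = -154238741/21750/(-70588) = -154238741/21750*(-1/70588) = 154238741/1535289000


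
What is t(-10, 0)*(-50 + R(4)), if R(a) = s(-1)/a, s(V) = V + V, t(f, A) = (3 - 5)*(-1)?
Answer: -101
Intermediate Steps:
t(f, A) = 2 (t(f, A) = -2*(-1) = 2)
s(V) = 2*V
R(a) = -2/a (R(a) = (2*(-1))/a = -2/a)
t(-10, 0)*(-50 + R(4)) = 2*(-50 - 2/4) = 2*(-50 - 2*¼) = 2*(-50 - ½) = 2*(-101/2) = -101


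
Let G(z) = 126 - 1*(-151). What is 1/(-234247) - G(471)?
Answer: -64886420/234247 ≈ -277.00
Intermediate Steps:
G(z) = 277 (G(z) = 126 + 151 = 277)
1/(-234247) - G(471) = 1/(-234247) - 1*277 = -1/234247 - 277 = -64886420/234247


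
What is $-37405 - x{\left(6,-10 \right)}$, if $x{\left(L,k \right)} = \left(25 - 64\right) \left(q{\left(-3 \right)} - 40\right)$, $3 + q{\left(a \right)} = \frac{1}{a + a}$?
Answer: $- \frac{78177}{2} \approx -39089.0$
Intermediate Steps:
$q{\left(a \right)} = -3 + \frac{1}{2 a}$ ($q{\left(a \right)} = -3 + \frac{1}{a + a} = -3 + \frac{1}{2 a}$)
$x{\left(L,k \right)} = \frac{3367}{2}$ ($x{\left(L,k \right)} = \left(25 - 64\right) \left(\left(-3 + \frac{1}{2 \left(-3\right)}\right) - 40\right) = - 39 \left(\left(-3 + \frac{1}{2} \left(- \frac{1}{3}\right)\right) - 40\right) = - 39 \left(\left(-3 - \frac{1}{6}\right) - 40\right) = - 39 \left(- \frac{19}{6} - 40\right) = \left(-39\right) \left(- \frac{259}{6}\right) = \frac{3367}{2}$)
$-37405 - x{\left(6,-10 \right)} = -37405 - \frac{3367}{2} = - \frac{78177}{2}$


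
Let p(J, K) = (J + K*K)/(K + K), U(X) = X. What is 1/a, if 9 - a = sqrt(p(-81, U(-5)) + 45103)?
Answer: -15/75046 - sqrt(1127715)/225138 ≈ -0.0049167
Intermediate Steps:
p(J, K) = (J + K**2)/(2*K) (p(J, K) = (J + K**2)/((2*K)) = (J + K**2)*(1/(2*K)) = (J + K**2)/(2*K))
a = 9 - sqrt(1127715)/5 (a = 9 - sqrt((1/2)*(-81 + (-5)**2)/(-5) + 45103) = 9 - sqrt((1/2)*(-1/5)*(-81 + 25) + 45103) = 9 - sqrt((1/2)*(-1/5)*(-56) + 45103) = 9 - sqrt(28/5 + 45103) = 9 - sqrt(225543/5) = 9 - sqrt(1127715)/5 ≈ -203.39)
1/a = 1/(9 - sqrt(1127715)/5)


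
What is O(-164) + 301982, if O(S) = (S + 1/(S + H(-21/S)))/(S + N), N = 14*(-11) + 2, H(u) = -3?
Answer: 15936221493/52772 ≈ 3.0198e+5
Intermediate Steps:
N = -152 (N = -154 + 2 = -152)
O(S) = (S + 1/(-3 + S))/(-152 + S) (O(S) = (S + 1/(S - 3))/(S - 152) = (S + 1/(-3 + S))/(-152 + S))
O(-164) + 301982 = (1 + (-164)**2 - 3*(-164))/(456 + (-164)**2 - 155*(-164)) + 301982 = (1 + 26896 + 492)/(456 + 26896 + 25420) + 301982 = 27389/52772 + 301982 = 15936221493/52772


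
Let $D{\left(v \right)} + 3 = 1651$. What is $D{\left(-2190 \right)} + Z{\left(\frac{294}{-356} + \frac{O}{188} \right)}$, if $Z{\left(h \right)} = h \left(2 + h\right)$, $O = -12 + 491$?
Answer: $\frac{463168177153}{279959824} \approx 1654.4$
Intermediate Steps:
$O = 479$
$D{\left(v \right)} = 1648$ ($D{\left(v \right)} = -3 + 1651 = 1648$)
$D{\left(-2190 \right)} + Z{\left(\frac{294}{-356} + \frac{O}{188} \right)} = 1648 + \left(\frac{294}{-356} + \frac{479}{188}\right) \left(2 + \left(\frac{294}{-356} + \frac{479}{188}\right)\right) = 1648 + \left(294 \left(- \frac{1}{356}\right) + 479 \cdot \frac{1}{188}\right) \left(2 + \left(294 \left(- \frac{1}{356}\right) + 479 \cdot \frac{1}{188}\right)\right) = 1648 + \left(- \frac{147}{178} + \frac{479}{188}\right) \left(2 + \left(- \frac{147}{178} + \frac{479}{188}\right)\right) = 1648 + \frac{28813 \left(2 + \frac{28813}{16732}\right)}{16732} = 1648 + \frac{28813}{16732} \cdot \frac{62277}{16732} = 1648 + \frac{1794387201}{279959824} = \frac{463168177153}{279959824}$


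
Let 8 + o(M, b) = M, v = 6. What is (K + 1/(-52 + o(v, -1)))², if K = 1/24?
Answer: 25/46656 ≈ 0.00053584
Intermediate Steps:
K = 1/24 ≈ 0.041667
o(M, b) = -8 + M
(K + 1/(-52 + o(v, -1)))² = (1/24 + 1/(-52 + (-8 + 6)))² = (1/24 + 1/(-52 - 2))² = (1/24 + 1/(-54))² = (1/24 - 1/54)² = (5/216)² = 25/46656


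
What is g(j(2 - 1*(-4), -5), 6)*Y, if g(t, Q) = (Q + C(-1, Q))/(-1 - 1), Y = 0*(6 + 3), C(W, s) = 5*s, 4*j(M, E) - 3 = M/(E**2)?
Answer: 0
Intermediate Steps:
j(M, E) = 3/4 + M/(4*E**2) (j(M, E) = 3/4 + (M/(E**2))/4 = 3/4 + (M/E**2)/4 = 3/4 + M/(4*E**2))
Y = 0 (Y = 0*9 = 0)
g(t, Q) = -3*Q (g(t, Q) = (Q + 5*Q)/(-1 - 1) = (6*Q)/(-2) = (6*Q)*(-1/2) = -3*Q)
g(j(2 - 1*(-4), -5), 6)*Y = -3*6*0 = -18*0 = 0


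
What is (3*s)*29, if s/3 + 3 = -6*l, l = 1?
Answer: -2349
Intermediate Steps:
s = -27 (s = -9 + 3*(-6*1) = -9 + 3*(-6) = -9 - 18 = -27)
(3*s)*29 = (3*(-27))*29 = -81*29 = -2349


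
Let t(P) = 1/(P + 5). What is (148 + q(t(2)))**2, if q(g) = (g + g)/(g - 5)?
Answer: 6325225/289 ≈ 21887.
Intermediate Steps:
t(P) = 1/(5 + P)
q(g) = 2*g/(-5 + g) (q(g) = (2*g)/(-5 + g) = 2*g/(-5 + g))
(148 + q(t(2)))**2 = (148 + 2/((5 + 2)*(-5 + 1/(5 + 2))))**2 = (148 + 2/(7*(-5 + 1/7)))**2 = (148 + 2*(1/7)/(-5 + 1/7))**2 = (148 + 2*(1/7)/(-34/7))**2 = (148 + 2*(1/7)*(-7/34))**2 = (148 - 1/17)**2 = (2515/17)**2 = 6325225/289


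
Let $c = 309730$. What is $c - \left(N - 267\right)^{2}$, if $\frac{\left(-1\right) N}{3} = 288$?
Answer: $-969431$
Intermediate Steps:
$N = -864$ ($N = \left(-3\right) 288 = -864$)
$c - \left(N - 267\right)^{2} = 309730 - \left(-864 - 267\right)^{2} = 309730 - \left(-1131\right)^{2} = 309730 - 1279161 = -969431$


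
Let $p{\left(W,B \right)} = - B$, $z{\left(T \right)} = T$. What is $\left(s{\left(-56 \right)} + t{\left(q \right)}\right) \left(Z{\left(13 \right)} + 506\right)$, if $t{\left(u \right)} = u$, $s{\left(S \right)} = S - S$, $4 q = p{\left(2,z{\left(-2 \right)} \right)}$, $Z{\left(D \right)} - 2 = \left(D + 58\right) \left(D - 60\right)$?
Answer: $- \frac{2829}{2} \approx -1414.5$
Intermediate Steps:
$Z{\left(D \right)} = 2 + \left(-60 + D\right) \left(58 + D\right)$ ($Z{\left(D \right)} = 2 + \left(D + 58\right) \left(D - 60\right) = 2 + \left(58 + D\right) \left(-60 + D\right) = 2 + \left(-60 + D\right) \left(58 + D\right)$)
$q = \frac{1}{2}$ ($q = \frac{\left(-1\right) \left(-2\right)}{4} = \frac{1}{4} \cdot 2 = \frac{1}{2} \approx 0.5$)
$s{\left(S \right)} = 0$
$\left(s{\left(-56 \right)} + t{\left(q \right)}\right) \left(Z{\left(13 \right)} + 506\right) = \left(0 + \frac{1}{2}\right) \left(\left(-3478 + 13^{2} - 26\right) + 506\right) = \frac{\left(-3478 + 169 - 26\right) + 506}{2} = \frac{-3335 + 506}{2} = \frac{1}{2} \left(-2829\right) = - \frac{2829}{2}$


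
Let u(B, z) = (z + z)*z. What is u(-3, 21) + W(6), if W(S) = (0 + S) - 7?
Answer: 881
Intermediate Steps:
u(B, z) = 2*z² (u(B, z) = (2*z)*z = 2*z²)
W(S) = -7 + S (W(S) = S - 7 = -7 + S)
u(-3, 21) + W(6) = 2*21² + (-7 + 6) = 2*441 - 1 = 882 - 1 = 881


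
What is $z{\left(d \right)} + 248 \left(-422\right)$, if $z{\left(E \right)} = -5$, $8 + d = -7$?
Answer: $-104661$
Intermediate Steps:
$d = -15$ ($d = -8 - 7 = -15$)
$z{\left(d \right)} + 248 \left(-422\right) = -5 + 248 \left(-422\right) = -5 - 104656 = -104661$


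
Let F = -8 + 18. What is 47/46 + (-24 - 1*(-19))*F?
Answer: -2253/46 ≈ -48.978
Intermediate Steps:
F = 10
47/46 + (-24 - 1*(-19))*F = 47/46 + (-24 - 1*(-19))*10 = 47*(1/46) + (-24 + 19)*10 = 47/46 - 5*10 = 47/46 - 50 = -2253/46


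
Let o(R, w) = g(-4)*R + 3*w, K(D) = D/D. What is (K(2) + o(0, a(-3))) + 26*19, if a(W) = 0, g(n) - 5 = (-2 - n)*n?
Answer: 495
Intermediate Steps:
g(n) = 5 + n*(-2 - n) (g(n) = 5 + (-2 - n)*n = 5 + n*(-2 - n))
K(D) = 1
o(R, w) = -3*R + 3*w (o(R, w) = (5 - 1*(-4)**2 - 2*(-4))*R + 3*w = (5 - 1*16 + 8)*R + 3*w = (5 - 16 + 8)*R + 3*w = -3*R + 3*w)
(K(2) + o(0, a(-3))) + 26*19 = (1 + (-3*0 + 3*0)) + 26*19 = (1 + (0 + 0)) + 494 = (1 + 0) + 494 = 1 + 494 = 495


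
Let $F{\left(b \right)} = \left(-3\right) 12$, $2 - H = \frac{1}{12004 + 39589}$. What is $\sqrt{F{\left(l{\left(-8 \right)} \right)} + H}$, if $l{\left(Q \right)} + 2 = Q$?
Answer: $\frac{3 i \sqrt{10055836851}}{51593} \approx 5.831 i$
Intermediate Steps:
$l{\left(Q \right)} = -2 + Q$
$H = \frac{103185}{51593}$ ($H = 2 - \frac{1}{12004 + 39589} = 2 - \frac{1}{51593} = \frac{103185}{51593} \approx 2.0$)
$F{\left(b \right)} = -36$
$\sqrt{F{\left(l{\left(-8 \right)} \right)} + H} = \sqrt{-36 + \frac{103185}{51593}} = \sqrt{- \frac{1754163}{51593}} = \frac{3 i \sqrt{10055836851}}{51593}$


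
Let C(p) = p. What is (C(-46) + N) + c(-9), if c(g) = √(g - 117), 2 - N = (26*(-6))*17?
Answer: 2608 + 3*I*√14 ≈ 2608.0 + 11.225*I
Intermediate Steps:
N = 2654 (N = 2 - 26*(-6)*17 = 2 - (-156)*17 = 2 - 1*(-2652) = 2 + 2652 = 2654)
c(g) = √(-117 + g)
(C(-46) + N) + c(-9) = (-46 + 2654) + √(-117 - 9) = 2608 + √(-126) = 2608 + 3*I*√14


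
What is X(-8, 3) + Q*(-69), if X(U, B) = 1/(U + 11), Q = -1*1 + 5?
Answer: -827/3 ≈ -275.67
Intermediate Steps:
Q = 4 (Q = -1 + 5 = 4)
X(U, B) = 1/(11 + U)
X(-8, 3) + Q*(-69) = 1/(11 - 8) + 4*(-69) = 1/3 - 276 = ⅓ - 276 = -827/3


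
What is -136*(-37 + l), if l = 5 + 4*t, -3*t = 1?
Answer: 13600/3 ≈ 4533.3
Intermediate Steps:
t = -1/3 (t = -1/3*1 = -1/3 ≈ -0.33333)
l = 11/3 (l = 5 + 4*(-1/3) = 5 - 4/3 = 11/3 ≈ 3.6667)
-136*(-37 + l) = -136*(-37 + 11/3) = -136*(-100/3) = 13600/3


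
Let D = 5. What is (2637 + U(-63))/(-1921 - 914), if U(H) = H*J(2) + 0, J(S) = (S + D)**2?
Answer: 10/63 ≈ 0.15873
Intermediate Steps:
J(S) = (5 + S)**2 (J(S) = (S + 5)**2 = (5 + S)**2)
U(H) = 49*H (U(H) = H*(5 + 2)**2 + 0 = H*7**2 + 0 = H*49 + 0 = 49*H + 0 = 49*H)
(2637 + U(-63))/(-1921 - 914) = (2637 + 49*(-63))/(-1921 - 914) = (2637 - 3087)/(-2835) = -450*(-1/2835) = 10/63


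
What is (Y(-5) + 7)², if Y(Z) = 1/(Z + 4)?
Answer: 36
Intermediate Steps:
Y(Z) = 1/(4 + Z)
(Y(-5) + 7)² = (1/(4 - 5) + 7)² = (1/(-1) + 7)² = (-1 + 7)² = 6² = 36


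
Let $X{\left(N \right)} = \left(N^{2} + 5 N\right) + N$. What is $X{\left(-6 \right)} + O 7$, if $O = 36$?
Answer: $252$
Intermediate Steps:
$X{\left(N \right)} = N^{2} + 6 N$
$X{\left(-6 \right)} + O 7 = - 6 \left(6 - 6\right) + 36 \cdot 7 = \left(-6\right) 0 + 252 = 0 + 252 = 252$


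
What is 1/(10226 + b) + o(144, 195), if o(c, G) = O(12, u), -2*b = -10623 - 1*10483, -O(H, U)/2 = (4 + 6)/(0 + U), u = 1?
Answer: -415579/20779 ≈ -20.000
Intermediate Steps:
O(H, U) = -20/U (O(H, U) = -2*(4 + 6)/(0 + U) = -20/U)
b = 10553 (b = -(-10623 - 1*10483)/2 = -(-10623 - 10483)/2 = -1/2*(-21106) = 10553)
o(c, G) = -20 (o(c, G) = -20/1 = -20*1 = -20)
1/(10226 + b) + o(144, 195) = 1/(10226 + 10553) - 20 = 1/20779 - 20 = -415579/20779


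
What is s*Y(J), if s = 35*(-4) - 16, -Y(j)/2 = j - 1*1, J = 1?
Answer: 0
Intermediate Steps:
Y(j) = 2 - 2*j (Y(j) = -2*(j - 1*1) = -2*(j - 1) = -2*(-1 + j) = 2 - 2*j)
s = -156 (s = -140 - 16 = -156)
s*Y(J) = -156*(2 - 2*1) = -156*(2 - 2) = -156*0 = 0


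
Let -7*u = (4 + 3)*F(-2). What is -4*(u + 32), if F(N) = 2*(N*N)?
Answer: -96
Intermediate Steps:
F(N) = 2*N²
u = -8 (u = -(4 + 3)*2*(-2)²/7 = -2*4 = -8 ≈ -8.0000)
-4*(u + 32) = -4*(-8 + 32) = -4*24 = -96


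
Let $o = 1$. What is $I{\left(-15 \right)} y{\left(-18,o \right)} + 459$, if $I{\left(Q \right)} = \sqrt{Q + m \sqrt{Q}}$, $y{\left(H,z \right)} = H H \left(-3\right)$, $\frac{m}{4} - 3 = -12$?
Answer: $459 - 972 \sqrt{-15 - 36 i \sqrt{15}} \approx -7232.5 + 8563.3 i$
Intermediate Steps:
$m = -36$ ($m = 12 + 4 \left(-12\right) = 12 - 48 = -36$)
$y{\left(H,z \right)} = - 3 H^{2}$ ($y{\left(H,z \right)} = H^{2} \left(-3\right) = - 3 H^{2}$)
$I{\left(Q \right)} = \sqrt{Q - 36 \sqrt{Q}}$
$I{\left(-15 \right)} y{\left(-18,o \right)} + 459 = \sqrt{-15 - 36 \sqrt{-15}} \left(- 3 \left(-18\right)^{2}\right) + 459 = \sqrt{-15 - 36 i \sqrt{15}} \left(\left(-3\right) 324\right) + 459 = \sqrt{-15 - 36 i \sqrt{15}} \left(-972\right) + 459 = - 972 \sqrt{-15 - 36 i \sqrt{15}} + 459 = 459 - 972 \sqrt{-15 - 36 i \sqrt{15}}$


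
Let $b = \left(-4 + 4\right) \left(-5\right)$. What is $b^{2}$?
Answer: $0$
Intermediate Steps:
$b = 0$ ($b = 0 \left(-5\right) = 0$)
$b^{2} = 0^{2} = 0$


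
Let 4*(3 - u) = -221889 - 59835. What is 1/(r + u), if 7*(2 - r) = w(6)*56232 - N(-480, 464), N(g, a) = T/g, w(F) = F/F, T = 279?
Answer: 1120/69891107 ≈ 1.6025e-5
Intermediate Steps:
w(F) = 1
N(g, a) = 279/g
r = -8994973/1120 (r = 2 - (1*56232 - 279/(-480))/7 = 2 - (56232 - 279*(-1)/480)/7 = 2 - (56232 - 1*(-93/160))/7 = 2 - (56232 + 93/160)/7 = 2 - 1/7*8997213/160 = 2 - 8997213/1120 = -8994973/1120 ≈ -8031.2)
u = 70434 (u = 3 - (-221889 - 59835)/4 = 3 - 1/4*(-281724) = 3 + 70431 = 70434)
1/(r + u) = 1/(-8994973/1120 + 70434) = 1/(69891107/1120) = 1120/69891107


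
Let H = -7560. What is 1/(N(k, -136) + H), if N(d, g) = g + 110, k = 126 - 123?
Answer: -1/7586 ≈ -0.00013182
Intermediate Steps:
k = 3
N(d, g) = 110 + g
1/(N(k, -136) + H) = 1/((110 - 136) - 7560) = 1/(-26 - 7560) = 1/(-7586) = -1/7586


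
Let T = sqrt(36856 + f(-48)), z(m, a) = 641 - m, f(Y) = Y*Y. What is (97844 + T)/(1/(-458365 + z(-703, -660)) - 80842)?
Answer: -44716762724/36946491683 - 914042*sqrt(9790)/36946491683 ≈ -1.2128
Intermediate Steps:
f(Y) = Y**2
T = 2*sqrt(9790) (T = sqrt(36856 + (-48)**2) = sqrt(36856 + 2304) = sqrt(39160) = 2*sqrt(9790) ≈ 197.89)
(97844 + T)/(1/(-458365 + z(-703, -660)) - 80842) = (97844 + 2*sqrt(9790))/(1/(-458365 + (641 - 1*(-703))) - 80842) = (97844 + 2*sqrt(9790))/(1/(-458365 + (641 + 703)) - 80842) = (97844 + 2*sqrt(9790))/(1/(-458365 + 1344) - 80842) = (97844 + 2*sqrt(9790))/(1/(-457021) - 80842) = (97844 + 2*sqrt(9790))/(-1/457021 - 80842) = (97844 + 2*sqrt(9790))/(-36946491683/457021) = (97844 + 2*sqrt(9790))*(-457021/36946491683) = -44716762724/36946491683 - 914042*sqrt(9790)/36946491683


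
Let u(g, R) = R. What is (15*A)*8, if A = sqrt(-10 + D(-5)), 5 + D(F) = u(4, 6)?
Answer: 360*I ≈ 360.0*I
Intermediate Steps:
D(F) = 1 (D(F) = -5 + 6 = 1)
A = 3*I (A = sqrt(-10 + 1) = sqrt(-9) = 3*I ≈ 3.0*I)
(15*A)*8 = (15*(3*I))*8 = (45*I)*8 = 360*I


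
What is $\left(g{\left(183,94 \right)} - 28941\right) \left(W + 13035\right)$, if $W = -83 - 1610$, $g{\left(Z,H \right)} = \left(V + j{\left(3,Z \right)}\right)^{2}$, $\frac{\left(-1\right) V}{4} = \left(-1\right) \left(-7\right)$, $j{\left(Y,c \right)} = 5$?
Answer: $-322248904$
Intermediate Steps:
$V = -28$ ($V = - 4 \left(\left(-1\right) \left(-7\right)\right) = \left(-4\right) 7 = -28$)
$g{\left(Z,H \right)} = 529$ ($g{\left(Z,H \right)} = \left(-28 + 5\right)^{2} = \left(-23\right)^{2} = 529$)
$W = -1693$ ($W = -83 - 1610 = -1693$)
$\left(g{\left(183,94 \right)} - 28941\right) \left(W + 13035\right) = \left(529 - 28941\right) \left(-1693 + 13035\right) = \left(-28412\right) 11342 = -322248904$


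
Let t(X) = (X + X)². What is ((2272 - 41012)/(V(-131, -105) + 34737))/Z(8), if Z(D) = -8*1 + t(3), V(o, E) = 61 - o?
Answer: -9685/244503 ≈ -0.039611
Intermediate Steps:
t(X) = 4*X² (t(X) = (2*X)² = 4*X²)
Z(D) = 28 (Z(D) = -8*1 + 4*3² = -8 + 4*9 = -8 + 36 = 28)
((2272 - 41012)/(V(-131, -105) + 34737))/Z(8) = ((2272 - 41012)/((61 - 1*(-131)) + 34737))/28 = -38740/((61 + 131) + 34737)*(1/28) = -38740/(192 + 34737)*(1/28) = -38740/34929*(1/28) = -38740*1/34929*(1/28) = -38740/34929*1/28 = -9685/244503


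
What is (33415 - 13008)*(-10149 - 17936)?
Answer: -573130595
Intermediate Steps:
(33415 - 13008)*(-10149 - 17936) = 20407*(-28085) = -573130595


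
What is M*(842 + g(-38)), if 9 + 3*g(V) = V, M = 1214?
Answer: 3009506/3 ≈ 1.0032e+6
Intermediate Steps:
g(V) = -3 + V/3
M*(842 + g(-38)) = 1214*(842 + (-3 + (⅓)*(-38))) = 1214*(842 + (-3 - 38/3)) = 1214*(842 - 47/3) = 1214*(2479/3) = 3009506/3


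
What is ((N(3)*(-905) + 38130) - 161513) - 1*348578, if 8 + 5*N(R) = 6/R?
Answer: -470875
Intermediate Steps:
N(R) = -8/5 + 6/(5*R) (N(R) = -8/5 + (6/R)/5 = -8/5 + 6/(5*R))
((N(3)*(-905) + 38130) - 161513) - 1*348578 = ((((2/5)*(3 - 4*3)/3)*(-905) + 38130) - 161513) - 1*348578 = ((((2/5)*(1/3)*(3 - 12))*(-905) + 38130) - 161513) - 348578 = ((((2/5)*(1/3)*(-9))*(-905) + 38130) - 161513) - 348578 = ((-6/5*(-905) + 38130) - 161513) - 348578 = ((1086 + 38130) - 161513) - 348578 = (39216 - 161513) - 348578 = -122297 - 348578 = -470875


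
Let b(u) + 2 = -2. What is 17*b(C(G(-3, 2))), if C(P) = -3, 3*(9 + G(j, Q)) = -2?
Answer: -68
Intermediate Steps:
G(j, Q) = -29/3 (G(j, Q) = -9 + (⅓)*(-2) = -9 - ⅔ = -29/3)
b(u) = -4 (b(u) = -2 - 2 = -4)
17*b(C(G(-3, 2))) = 17*(-4) = -68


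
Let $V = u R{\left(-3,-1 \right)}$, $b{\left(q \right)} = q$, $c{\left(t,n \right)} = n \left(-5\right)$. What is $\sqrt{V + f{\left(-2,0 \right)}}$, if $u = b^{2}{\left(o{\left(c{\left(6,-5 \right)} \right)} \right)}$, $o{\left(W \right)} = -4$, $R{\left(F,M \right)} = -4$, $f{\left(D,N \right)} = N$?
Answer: $8 i \approx 8.0 i$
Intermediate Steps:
$c{\left(t,n \right)} = - 5 n$
$u = 16$ ($u = \left(-4\right)^{2} = 16$)
$V = -64$ ($V = 16 \left(-4\right) = -64$)
$\sqrt{V + f{\left(-2,0 \right)}} = \sqrt{-64 + 0} = \sqrt{-64} = 8 i$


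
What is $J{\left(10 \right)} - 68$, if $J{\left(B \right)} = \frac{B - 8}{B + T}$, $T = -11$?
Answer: $-70$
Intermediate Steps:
$J{\left(B \right)} = \frac{-8 + B}{-11 + B}$ ($J{\left(B \right)} = \frac{B - 8}{B - 11} = \frac{-8 + B}{-11 + B}$)
$J{\left(10 \right)} - 68 = \frac{-8 + 10}{-11 + 10} - 68 = \frac{1}{-1} \cdot 2 - 68 = \left(-1\right) 2 - 68 = -2 - 68 = -70$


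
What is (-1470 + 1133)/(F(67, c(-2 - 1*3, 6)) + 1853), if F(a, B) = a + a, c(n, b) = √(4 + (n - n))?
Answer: -337/1987 ≈ -0.16960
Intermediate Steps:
c(n, b) = 2 (c(n, b) = √(4 + 0) = √4 = 2)
F(a, B) = 2*a
(-1470 + 1133)/(F(67, c(-2 - 1*3, 6)) + 1853) = (-1470 + 1133)/(2*67 + 1853) = -337/(134 + 1853) = -337/1987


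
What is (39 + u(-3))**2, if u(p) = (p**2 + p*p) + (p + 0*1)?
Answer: 2916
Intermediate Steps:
u(p) = p + 2*p**2 (u(p) = (p**2 + p**2) + (p + 0) = 2*p**2 + p = p + 2*p**2)
(39 + u(-3))**2 = (39 - 3*(1 + 2*(-3)))**2 = (39 - 3*(1 - 6))**2 = (39 - 3*(-5))**2 = (39 + 15)**2 = 54**2 = 2916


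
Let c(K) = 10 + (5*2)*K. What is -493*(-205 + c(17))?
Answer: 12325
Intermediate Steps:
c(K) = 10 + 10*K
-493*(-205 + c(17)) = -493*(-205 + (10 + 10*17)) = -493*(-205 + (10 + 170)) = -493*(-205 + 180) = -493*(-25) = 12325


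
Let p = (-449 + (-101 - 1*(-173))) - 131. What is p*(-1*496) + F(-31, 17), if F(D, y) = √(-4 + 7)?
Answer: 251968 + √3 ≈ 2.5197e+5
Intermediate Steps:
F(D, y) = √3
p = -508 (p = (-449 + (-101 + 173)) - 131 = (-449 + 72) - 131 = -377 - 131 = -508)
p*(-1*496) + F(-31, 17) = -(-508)*496 + √3 = -508*(-496) + √3 = 251968 + √3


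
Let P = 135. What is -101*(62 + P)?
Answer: -19897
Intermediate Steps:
-101*(62 + P) = -101*(62 + 135) = -101*197 = -19897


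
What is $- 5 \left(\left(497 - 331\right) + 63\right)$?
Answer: $-1145$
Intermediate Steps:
$- 5 \left(\left(497 - 331\right) + 63\right) = - 5 \left(166 + 63\right) = \left(-5\right) 229 = -1145$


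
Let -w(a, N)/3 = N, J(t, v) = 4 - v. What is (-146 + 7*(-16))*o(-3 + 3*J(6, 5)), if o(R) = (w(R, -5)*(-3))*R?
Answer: -69660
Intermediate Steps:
w(a, N) = -3*N
o(R) = -45*R (o(R) = (-3*(-5)*(-3))*R = (15*(-3))*R = -45*R)
(-146 + 7*(-16))*o(-3 + 3*J(6, 5)) = (-146 + 7*(-16))*(-45*(-3 + 3*(4 - 1*5))) = (-146 - 112)*(-45*(-3 + 3*(4 - 5))) = -(-11610)*(-3 + 3*(-1)) = -(-11610)*(-3 - 3) = -(-11610)*(-6) = -258*270 = -69660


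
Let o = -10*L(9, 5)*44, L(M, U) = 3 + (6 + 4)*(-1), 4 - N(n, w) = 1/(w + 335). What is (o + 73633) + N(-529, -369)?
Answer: 2608379/34 ≈ 76717.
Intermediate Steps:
N(n, w) = 4 - 1/(335 + w) (N(n, w) = 4 - 1/(w + 335) = 4 - 1/(335 + w))
L(M, U) = -7 (L(M, U) = 3 + 10*(-1) = 3 - 10 = -7)
o = 3080 (o = -10*(-7)*44 = 70*44 = 3080)
(o + 73633) + N(-529, -369) = (3080 + 73633) + (1339 + 4*(-369))/(335 - 369) = 76713 + (1339 - 1476)/(-34) = 76713 - 1/34*(-137) = 76713 + 137/34 = 2608379/34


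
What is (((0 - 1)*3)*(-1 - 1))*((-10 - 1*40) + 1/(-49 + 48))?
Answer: -306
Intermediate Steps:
(((0 - 1)*3)*(-1 - 1))*((-10 - 1*40) + 1/(-49 + 48)) = (-1*3*(-2))*((-10 - 40) + 1/(-1)) = (-3*(-2))*(-50 - 1) = 6*(-51) = -306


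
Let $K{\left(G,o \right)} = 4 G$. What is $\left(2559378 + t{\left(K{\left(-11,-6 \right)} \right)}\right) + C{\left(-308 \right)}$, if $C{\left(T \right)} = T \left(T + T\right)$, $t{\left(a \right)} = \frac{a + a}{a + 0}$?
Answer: $2749108$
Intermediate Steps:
$t{\left(a \right)} = 2$ ($t{\left(a \right)} = \frac{2 a}{a} = 2$)
$C{\left(T \right)} = 2 T^{2}$ ($C{\left(T \right)} = T 2 T = 2 T^{2}$)
$\left(2559378 + t{\left(K{\left(-11,-6 \right)} \right)}\right) + C{\left(-308 \right)} = \left(2559378 + 2\right) + 2 \left(-308\right)^{2} = 2559380 + 2 \cdot 94864 = 2559380 + 189728 = 2749108$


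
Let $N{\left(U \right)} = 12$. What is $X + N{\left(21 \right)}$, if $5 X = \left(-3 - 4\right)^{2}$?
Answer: $\frac{109}{5} \approx 21.8$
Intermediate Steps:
$X = \frac{49}{5}$ ($X = \frac{\left(-3 - 4\right)^{2}}{5} = \frac{\left(-7\right)^{2}}{5} = \frac{1}{5} \cdot 49 = \frac{49}{5} \approx 9.8$)
$X + N{\left(21 \right)} = \frac{49}{5} + 12 = \frac{109}{5}$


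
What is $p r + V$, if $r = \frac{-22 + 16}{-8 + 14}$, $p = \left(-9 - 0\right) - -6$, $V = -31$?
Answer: $-28$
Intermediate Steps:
$p = -3$ ($p = \left(-9 + 0\right) + 6 = -9 + 6 = -3$)
$r = -1$ ($r = - \frac{6}{6} = \left(-6\right) \frac{1}{6} = -1$)
$p r + V = \left(-3\right) \left(-1\right) - 31 = 3 - 31 = -28$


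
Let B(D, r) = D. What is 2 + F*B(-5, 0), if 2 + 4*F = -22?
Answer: 32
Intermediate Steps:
F = -6 (F = -½ + (¼)*(-22) = -½ - 11/2 = -6)
2 + F*B(-5, 0) = 2 - 6*(-5) = 2 + 30 = 32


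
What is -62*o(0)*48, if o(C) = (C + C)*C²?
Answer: 0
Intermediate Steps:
o(C) = 2*C³ (o(C) = (2*C)*C² = 2*C³)
-62*o(0)*48 = -124*0³*48 = -124*0*48 = -62*0*48 = 0*48 = 0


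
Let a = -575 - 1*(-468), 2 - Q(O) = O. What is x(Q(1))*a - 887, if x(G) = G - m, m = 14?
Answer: 504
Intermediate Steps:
Q(O) = 2 - O
x(G) = -14 + G (x(G) = G - 1*14 = G - 14 = -14 + G)
a = -107 (a = -575 + 468 = -107)
x(Q(1))*a - 887 = (-14 + (2 - 1*1))*(-107) - 887 = (-14 + (2 - 1))*(-107) - 887 = (-14 + 1)*(-107) - 887 = -13*(-107) - 887 = 1391 - 887 = 504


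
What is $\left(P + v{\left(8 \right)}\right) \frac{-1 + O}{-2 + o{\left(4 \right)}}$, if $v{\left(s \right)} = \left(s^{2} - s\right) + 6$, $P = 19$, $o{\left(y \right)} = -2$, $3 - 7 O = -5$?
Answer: $- \frac{81}{28} \approx -2.8929$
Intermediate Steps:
$O = \frac{8}{7}$ ($O = \frac{3}{7} - - \frac{5}{7} = \frac{3}{7} + \frac{5}{7} = \frac{8}{7} \approx 1.1429$)
$v{\left(s \right)} = 6 + s^{2} - s$
$\left(P + v{\left(8 \right)}\right) \frac{-1 + O}{-2 + o{\left(4 \right)}} = \left(19 + \left(6 + 8^{2} - 8\right)\right) \frac{-1 + \frac{8}{7}}{-2 - 2} = \left(19 + \left(6 + 64 - 8\right)\right) \frac{1}{7 \left(-4\right)} = \left(19 + 62\right) \frac{1}{7} \left(- \frac{1}{4}\right) = 81 \left(- \frac{1}{28}\right) = - \frac{81}{28}$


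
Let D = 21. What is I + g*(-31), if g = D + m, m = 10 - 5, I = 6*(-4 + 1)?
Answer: -824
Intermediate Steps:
I = -18 (I = 6*(-3) = -18)
m = 5
g = 26 (g = 21 + 5 = 26)
I + g*(-31) = -18 + 26*(-31) = -18 - 806 = -824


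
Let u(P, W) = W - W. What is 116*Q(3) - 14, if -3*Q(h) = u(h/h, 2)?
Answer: -14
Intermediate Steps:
u(P, W) = 0
Q(h) = 0 (Q(h) = -⅓*0 = 0)
116*Q(3) - 14 = 116*0 - 14 = 0 - 14 = -14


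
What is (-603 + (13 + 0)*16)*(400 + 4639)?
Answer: -1990405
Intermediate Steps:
(-603 + (13 + 0)*16)*(400 + 4639) = (-603 + 13*16)*5039 = (-603 + 208)*5039 = -395*5039 = -1990405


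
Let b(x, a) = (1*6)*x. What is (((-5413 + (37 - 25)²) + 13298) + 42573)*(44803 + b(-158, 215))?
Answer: 2219150710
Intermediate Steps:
b(x, a) = 6*x
(((-5413 + (37 - 25)²) + 13298) + 42573)*(44803 + b(-158, 215)) = (((-5413 + (37 - 25)²) + 13298) + 42573)*(44803 + 6*(-158)) = (((-5413 + 12²) + 13298) + 42573)*(44803 - 948) = (((-5413 + 144) + 13298) + 42573)*43855 = ((-5269 + 13298) + 42573)*43855 = (8029 + 42573)*43855 = 50602*43855 = 2219150710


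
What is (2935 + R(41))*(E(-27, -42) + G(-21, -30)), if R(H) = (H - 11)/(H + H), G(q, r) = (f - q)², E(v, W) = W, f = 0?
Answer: 48019650/41 ≈ 1.1712e+6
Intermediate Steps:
G(q, r) = q² (G(q, r) = (0 - q)² = (-q)² = q²)
R(H) = (-11 + H)/(2*H) (R(H) = (-11 + H)/((2*H)) = (-11 + H)*(1/(2*H)) = (-11 + H)/(2*H))
(2935 + R(41))*(E(-27, -42) + G(-21, -30)) = (2935 + (½)*(-11 + 41)/41)*(-42 + (-21)²) = (2935 + (½)*(1/41)*30)*(-42 + 441) = (2935 + 15/41)*399 = (120350/41)*399 = 48019650/41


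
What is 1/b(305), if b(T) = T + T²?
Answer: 1/93330 ≈ 1.0715e-5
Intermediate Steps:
1/b(305) = 1/(305*(1 + 305)) = 1/(305*306) = 1/93330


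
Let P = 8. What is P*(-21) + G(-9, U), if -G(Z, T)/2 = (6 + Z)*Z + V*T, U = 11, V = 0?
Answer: -222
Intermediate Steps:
G(Z, T) = -2*Z*(6 + Z) (G(Z, T) = -2*((6 + Z)*Z + 0*T) = -2*(Z*(6 + Z) + 0) = -2*Z*(6 + Z))
P*(-21) + G(-9, U) = 8*(-21) + 2*(-9)*(-6 - 1*(-9)) = -168 + 2*(-9)*(-6 + 9) = -168 + 2*(-9)*3 = -168 - 54 = -222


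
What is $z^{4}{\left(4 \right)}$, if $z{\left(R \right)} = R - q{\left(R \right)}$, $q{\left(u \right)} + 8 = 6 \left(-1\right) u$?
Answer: $1679616$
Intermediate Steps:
$q{\left(u \right)} = -8 - 6 u$ ($q{\left(u \right)} = -8 + 6 \left(-1\right) u = -8 - 6 u$)
$z{\left(R \right)} = 8 + 7 R$ ($z{\left(R \right)} = R - \left(-8 - 6 R\right) = R + \left(8 + 6 R\right) = 8 + 7 R$)
$z^{4}{\left(4 \right)} = \left(8 + 7 \cdot 4\right)^{4} = \left(8 + 28\right)^{4} = 36^{4} = 1679616$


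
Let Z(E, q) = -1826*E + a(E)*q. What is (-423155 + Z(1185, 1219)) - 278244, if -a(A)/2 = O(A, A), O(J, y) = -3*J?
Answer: 5801881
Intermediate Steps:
a(A) = 6*A (a(A) = -(-6)*A = 6*A)
Z(E, q) = -1826*E + 6*E*q (Z(E, q) = -1826*E + (6*E)*q = -1826*E + 6*E*q)
(-423155 + Z(1185, 1219)) - 278244 = (-423155 + 2*1185*(-913 + 3*1219)) - 278244 = (-423155 + 2*1185*(-913 + 3657)) - 278244 = (-423155 + 2*1185*2744) - 278244 = (-423155 + 6503280) - 278244 = 6080125 - 278244 = 5801881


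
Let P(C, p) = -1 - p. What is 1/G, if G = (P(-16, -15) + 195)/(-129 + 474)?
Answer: 345/209 ≈ 1.6507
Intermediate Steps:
G = 209/345 (G = ((-1 - 1*(-15)) + 195)/(-129 + 474) = ((-1 + 15) + 195)/345 = (14 + 195)*(1/345) = 209*(1/345) = 209/345 ≈ 0.60580)
1/G = 1/(209/345) = 345/209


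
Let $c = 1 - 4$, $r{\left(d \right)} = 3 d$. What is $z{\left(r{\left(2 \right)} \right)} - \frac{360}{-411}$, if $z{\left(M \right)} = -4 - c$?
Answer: $- \frac{17}{137} \approx -0.12409$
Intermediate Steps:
$c = -3$
$z{\left(M \right)} = -1$ ($z{\left(M \right)} = -4 - -3 = -4 + 3 = -1$)
$z{\left(r{\left(2 \right)} \right)} - \frac{360}{-411} = -1 - \frac{360}{-411} = -1 - 360 \left(- \frac{1}{411}\right) = -1 - - \frac{120}{137} = -1 + \frac{120}{137} = - \frac{17}{137}$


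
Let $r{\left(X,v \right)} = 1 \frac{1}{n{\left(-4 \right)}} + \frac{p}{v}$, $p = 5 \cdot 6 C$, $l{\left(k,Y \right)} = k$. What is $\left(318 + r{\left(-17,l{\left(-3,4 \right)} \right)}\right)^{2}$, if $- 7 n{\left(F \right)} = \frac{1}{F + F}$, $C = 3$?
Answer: $118336$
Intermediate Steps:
$n{\left(F \right)} = - \frac{1}{14 F}$ ($n{\left(F \right)} = - \frac{1}{7 \left(F + F\right)} = - \frac{1}{7 \cdot 2 F} = - \frac{\frac{1}{2} \frac{1}{F}}{7} = - \frac{1}{14 F}$)
$p = 90$ ($p = 5 \cdot 6 \cdot 3 = 30 \cdot 3 = 90$)
$r{\left(X,v \right)} = 56 + \frac{90}{v}$ ($r{\left(X,v \right)} = 1 \frac{1}{\left(- \frac{1}{14}\right) \frac{1}{-4}} + \frac{90}{v} = 1 \frac{1}{\left(- \frac{1}{14}\right) \left(- \frac{1}{4}\right)} + \frac{90}{v} = 1 \frac{1}{\frac{1}{56}} + \frac{90}{v} = 1 \cdot 56 + \frac{90}{v} = 56 + \frac{90}{v}$)
$\left(318 + r{\left(-17,l{\left(-3,4 \right)} \right)}\right)^{2} = \left(318 + \left(56 + \frac{90}{-3}\right)\right)^{2} = \left(318 + \left(56 + 90 \left(- \frac{1}{3}\right)\right)\right)^{2} = \left(318 + \left(56 - 30\right)\right)^{2} = \left(318 + 26\right)^{2} = 344^{2} = 118336$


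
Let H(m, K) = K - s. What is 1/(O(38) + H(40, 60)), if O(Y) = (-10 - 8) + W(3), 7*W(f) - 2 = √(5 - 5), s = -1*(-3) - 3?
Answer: 7/296 ≈ 0.023649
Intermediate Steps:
s = 0 (s = 3 - 3 = 0)
W(f) = 2/7 (W(f) = 2/7 + √(5 - 5)/7 = 2/7 + √0/7 = 2/7 + (⅐)*0 = 2/7 + 0 = 2/7)
H(m, K) = K (H(m, K) = K - 1*0 = K + 0 = K)
O(Y) = -124/7 (O(Y) = (-10 - 8) + 2/7 = -18 + 2/7 = -124/7)
1/(O(38) + H(40, 60)) = 1/(-124/7 + 60) = 1/(296/7) = 7/296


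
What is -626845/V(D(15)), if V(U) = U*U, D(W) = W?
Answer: -125369/45 ≈ -2786.0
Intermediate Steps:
V(U) = U**2
-626845/V(D(15)) = -626845/(15**2) = -626845/225 = -626845*1/225 = -125369/45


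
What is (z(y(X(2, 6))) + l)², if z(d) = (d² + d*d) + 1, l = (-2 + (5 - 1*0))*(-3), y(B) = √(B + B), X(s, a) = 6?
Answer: 256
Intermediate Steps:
y(B) = √2*√B (y(B) = √(2*B) = √2*√B)
l = -9 (l = (-2 + (5 + 0))*(-3) = (-2 + 5)*(-3) = 3*(-3) = -9)
z(d) = 1 + 2*d² (z(d) = (d² + d²) + 1 = 2*d² + 1 = 1 + 2*d²)
(z(y(X(2, 6))) + l)² = ((1 + 2*(√2*√6)²) - 9)² = ((1 + 2*(2*√3)²) - 9)² = ((1 + 2*12) - 9)² = ((1 + 24) - 9)² = (25 - 9)² = 16² = 256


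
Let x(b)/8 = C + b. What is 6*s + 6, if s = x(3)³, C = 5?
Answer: 1572870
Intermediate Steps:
x(b) = 40 + 8*b (x(b) = 8*(5 + b) = 40 + 8*b)
s = 262144 (s = (40 + 8*3)³ = (40 + 24)³ = 64³ = 262144)
6*s + 6 = 6*262144 + 6 = 1572864 + 6 = 1572870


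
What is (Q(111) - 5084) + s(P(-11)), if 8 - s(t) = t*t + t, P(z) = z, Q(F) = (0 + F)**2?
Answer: 7135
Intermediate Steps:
Q(F) = F**2
s(t) = 8 - t - t**2 (s(t) = 8 - (t*t + t) = 8 - (t**2 + t) = 8 - (t + t**2) = 8 + (-t - t**2) = 8 - t - t**2)
(Q(111) - 5084) + s(P(-11)) = (111**2 - 5084) + (8 - 1*(-11) - 1*(-11)**2) = (12321 - 5084) + (8 + 11 - 1*121) = 7237 + (8 + 11 - 121) = 7237 - 102 = 7135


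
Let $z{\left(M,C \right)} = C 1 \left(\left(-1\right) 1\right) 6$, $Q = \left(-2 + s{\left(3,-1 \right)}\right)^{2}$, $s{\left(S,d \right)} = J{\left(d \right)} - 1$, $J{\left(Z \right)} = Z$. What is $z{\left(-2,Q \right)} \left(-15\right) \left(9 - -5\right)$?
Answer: $20160$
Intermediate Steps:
$s{\left(S,d \right)} = -1 + d$ ($s{\left(S,d \right)} = d - 1 = -1 + d$)
$Q = 16$ ($Q = \left(-2 - 2\right)^{2} = \left(-4\right)^{2} = 16$)
$z{\left(M,C \right)} = - 6 C$ ($z{\left(M,C \right)} = C \left(-1\right) 6 = - C 6 = - 6 C$)
$z{\left(-2,Q \right)} \left(-15\right) \left(9 - -5\right) = \left(-6\right) 16 \left(-15\right) \left(9 - -5\right) = \left(-96\right) \left(-15\right) \left(9 + 5\right) = 1440 \cdot 14 = 20160$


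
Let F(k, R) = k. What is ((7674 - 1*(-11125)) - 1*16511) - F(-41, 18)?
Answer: 2329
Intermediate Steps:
((7674 - 1*(-11125)) - 1*16511) - F(-41, 18) = ((7674 - 1*(-11125)) - 1*16511) - 1*(-41) = ((7674 + 11125) - 16511) + 41 = (18799 - 16511) + 41 = 2288 + 41 = 2329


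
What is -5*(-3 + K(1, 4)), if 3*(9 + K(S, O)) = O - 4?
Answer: 60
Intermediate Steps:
K(S, O) = -31/3 + O/3 (K(S, O) = -9 + (O - 4)/3 = -9 + (-4 + O)/3 = -9 + (-4/3 + O/3) = -31/3 + O/3)
-5*(-3 + K(1, 4)) = -5*(-3 + (-31/3 + (1/3)*4)) = -5*(-3 + (-31/3 + 4/3)) = -5*(-3 - 9) = -5*(-12) = 60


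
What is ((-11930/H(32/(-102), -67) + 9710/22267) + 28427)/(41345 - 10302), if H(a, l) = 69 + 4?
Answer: 45942896177/50460117113 ≈ 0.91048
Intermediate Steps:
H(a, l) = 73
((-11930/H(32/(-102), -67) + 9710/22267) + 28427)/(41345 - 10302) = ((-11930/73 + 9710/22267) + 28427)/(41345 - 10302) = ((-11930*1/73 + 9710*(1/22267)) + 28427)/31043 = ((-11930/73 + 9710/22267) + 28427)*(1/31043) = (-264936480/1625491 + 28427)*(1/31043) = (45942896177/1625491)*(1/31043) = 45942896177/50460117113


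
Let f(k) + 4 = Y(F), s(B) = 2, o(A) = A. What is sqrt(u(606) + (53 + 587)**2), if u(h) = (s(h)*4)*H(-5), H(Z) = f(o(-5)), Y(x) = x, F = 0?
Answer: 4*sqrt(25598) ≈ 639.97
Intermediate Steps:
f(k) = -4 (f(k) = -4 + 0 = -4)
H(Z) = -4
u(h) = -32 (u(h) = (2*4)*(-4) = 8*(-4) = -32)
sqrt(u(606) + (53 + 587)**2) = sqrt(-32 + (53 + 587)**2) = sqrt(-32 + 640**2) = sqrt(-32 + 409600) = sqrt(409568) = 4*sqrt(25598)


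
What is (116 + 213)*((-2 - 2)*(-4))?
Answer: 5264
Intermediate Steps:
(116 + 213)*((-2 - 2)*(-4)) = 329*(-4*(-4)) = 329*16 = 5264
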